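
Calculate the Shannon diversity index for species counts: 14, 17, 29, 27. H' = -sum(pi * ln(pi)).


Total N = 14 + 17 + 29 + 27 = 87
Per-species terms:
  p = 14/87 = 0.160920; ln(p) = -1.826848; p*ln(p) = 0.160920 * (-1.826848) = -0.293976
  p = 17/87 = 0.195402; ln(p) = -1.632696; p*ln(p) = 0.195402 * (-1.632696) = -0.319032
  p = 29/87 = 0.333333; ln(p) = -1.098613; p*ln(p) = 0.333333 * (-1.098613) = -0.366204
  p = 27/87 = 0.310345; ln(p) = -1.170071; p*ln(p) = 0.310345 * (-1.170071) = -0.363126
sum(p*ln(p)) = (-0.293976) + (-0.319032) + (-0.366204) + (-0.363126) = -1.342338
H' = -(-1.342338) = 1.342338 ≈ 1.3423

1.3423


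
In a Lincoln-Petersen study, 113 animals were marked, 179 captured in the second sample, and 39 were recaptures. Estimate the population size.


N = M * C / R = 113 * 179 / 39 = 20227 / 39 = 518.64 ≈ 519

519 individuals


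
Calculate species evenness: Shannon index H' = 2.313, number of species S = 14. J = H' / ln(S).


ln(14) = 2.63906
J = H' / ln(S) = 2.313 / 2.63906 = 0.876448 ≈ 0.8764

0.8764


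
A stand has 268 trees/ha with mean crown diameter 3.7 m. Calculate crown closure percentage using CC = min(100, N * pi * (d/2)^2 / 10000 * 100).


(d/2)^2 = (3.7/2)^2 = 1.85^2 = 3.4225
Crown area = 3.141593 * 3.4225 = 10.7521 m^2
N * area / 10000 * 100 = 268 * 10.7521 / 10000 * 100 = 28.8156
CC = min(100, 28.8156) = 28.8156 ≈ 28.8%

28.8%


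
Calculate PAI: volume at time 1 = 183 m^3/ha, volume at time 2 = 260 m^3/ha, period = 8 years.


PAI = (V2 - V1) / period = (260 - 183) / 8 = 77 / 8 = 9.6250 ≈ 9.63 m^3/ha/yr

9.63 m^3/ha/yr


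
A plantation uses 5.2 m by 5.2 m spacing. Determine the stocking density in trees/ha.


N = 10000 / 5.2^2 = 10000 / 27.04 = 369.822 ≈ 370 trees/ha

370 trees/ha


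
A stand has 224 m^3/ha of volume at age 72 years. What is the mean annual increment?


MAI = 224 / 72 = 3.1111 ≈ 3.11 m^3/ha/yr

3.11 m^3/ha/yr


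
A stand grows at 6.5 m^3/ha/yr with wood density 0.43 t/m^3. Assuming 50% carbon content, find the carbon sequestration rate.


C = 6.5 * 0.43 * 0.5 = 1.3975 ≈ 1.40 t C/ha/yr

1.40 t C/ha/yr


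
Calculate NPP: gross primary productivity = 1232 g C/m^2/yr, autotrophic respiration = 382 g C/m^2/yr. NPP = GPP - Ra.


NPP = GPP - Ra = 1232 - 382 = 850 g C/m^2/yr

850 g C/m^2/yr


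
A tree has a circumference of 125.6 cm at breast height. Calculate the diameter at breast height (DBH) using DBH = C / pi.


DBH = C / pi = 125.6 / 3.141593 = 39.9797 ≈ 39.98 cm

39.98 cm


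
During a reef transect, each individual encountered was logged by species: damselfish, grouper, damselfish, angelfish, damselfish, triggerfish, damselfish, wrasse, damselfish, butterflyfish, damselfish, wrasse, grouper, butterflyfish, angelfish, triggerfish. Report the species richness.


Total individuals logged = 16
Distinct species (count of individuals): damselfish (6), grouper (2), angelfish (2), triggerfish (2), wrasse (2), butterflyfish (2)
Species richness = number of distinct species = 6

6


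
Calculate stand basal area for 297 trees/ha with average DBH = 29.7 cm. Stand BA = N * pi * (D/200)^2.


(D/200)^2 = (29.7/200)^2 = 0.1485^2 = 0.02205225
Individual BA = 3.141593 * 0.02205225 = 0.0692792 m^2
Stand BA = 297 * 0.0692792 = 20.5759 ≈ 20.58 m^2/ha

20.58 m^2/ha


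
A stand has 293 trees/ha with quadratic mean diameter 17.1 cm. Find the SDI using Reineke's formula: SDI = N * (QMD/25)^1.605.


QMD/25 = 17.1/25 = 0.684
(0.684)^1.605 = exp(1.605 * ln(0.684)) = exp(1.605 * (-0.379797)) = exp(-0.609574) = 0.543582
SDI = 293 * 0.543582 = 159.270 ≈ 159

159


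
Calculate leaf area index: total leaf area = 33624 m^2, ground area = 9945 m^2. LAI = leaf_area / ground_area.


LAI = 33624 / 9945 = 3.3810 ≈ 3.38

3.38


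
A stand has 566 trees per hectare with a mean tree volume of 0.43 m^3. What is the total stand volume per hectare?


V_stand = 566 * 0.43 = 243.38 ≈ 243.4 m^3/ha

243.4 m^3/ha


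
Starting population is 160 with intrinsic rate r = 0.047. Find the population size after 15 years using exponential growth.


r*t = 0.047 * 15 = 0.705
exp(0.705) = 2.02385
N = 160 * 2.02385 = 323.816 ≈ 324

324


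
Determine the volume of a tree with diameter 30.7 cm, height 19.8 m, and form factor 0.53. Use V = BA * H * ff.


(D/200)^2 = (30.7/200)^2 = 0.1535^2 = 0.02356225
BA = 3.141593 * 0.02356225 = 0.0740230 m^2
V = 0.0740230 * 19.8 * 0.53 = 0.776797 ≈ 0.777 m^3

0.777 m^3


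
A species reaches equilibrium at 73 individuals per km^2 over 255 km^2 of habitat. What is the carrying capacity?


K = 73 * 255 = 18615 individuals

18615 individuals


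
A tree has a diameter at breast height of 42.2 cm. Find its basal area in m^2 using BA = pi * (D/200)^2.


D/200 = 42.2/200 = 0.211 m
(D/200)^2 = 0.211^2 = 0.044521
BA = 3.141593 * 0.044521 = 0.139867 ≈ 0.1399 m^2

0.1399 m^2


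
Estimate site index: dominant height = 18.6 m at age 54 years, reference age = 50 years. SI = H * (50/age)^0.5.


50/54 = 0.925926
(0.925926)^0.5 = 0.962250
SI = 18.6 * 0.962250 = 17.8979 ≈ 17.9 m

17.9 m


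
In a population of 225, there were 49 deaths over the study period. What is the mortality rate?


Mortality rate = 49 / 225 = 0.217778 ≈ 0.2178

0.2178


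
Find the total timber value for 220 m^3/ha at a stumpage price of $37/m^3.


Value = 220 * 37 = $8140/ha

$8140/ha


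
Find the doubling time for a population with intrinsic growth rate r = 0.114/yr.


td = ln(2) / 0.114 = 0.693147 / 0.114 = 6.08024 ≈ 6.1 years

6.1 years


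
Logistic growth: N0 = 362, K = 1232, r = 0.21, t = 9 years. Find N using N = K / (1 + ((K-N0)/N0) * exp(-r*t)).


(K - N0)/N0 = (1232 - 362)/362 = 870/362 = 2.40331
r*t = 0.21 * 9 = 1.89; exp(-1.89) = 0.151072
2.40331 * 0.151072 = 0.363073
1 + 0.363073 = 1.36307
N = 1232 / 1.36307 = 903.842 ≈ 904

904


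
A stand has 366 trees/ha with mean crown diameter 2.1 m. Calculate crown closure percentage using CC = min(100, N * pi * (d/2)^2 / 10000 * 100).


(d/2)^2 = (2.1/2)^2 = 1.05^2 = 1.1025
Crown area = 3.141593 * 1.1025 = 3.46361 m^2
N * area / 10000 * 100 = 366 * 3.46361 / 10000 * 100 = 12.6768
CC = min(100, 12.6768) = 12.6768 ≈ 12.7%

12.7%


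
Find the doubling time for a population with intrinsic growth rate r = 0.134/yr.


td = ln(2) / 0.134 = 0.693147 / 0.134 = 5.17274 ≈ 5.2 years

5.2 years


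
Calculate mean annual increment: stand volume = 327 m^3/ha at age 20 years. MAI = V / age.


MAI = 327 / 20 = 16.35 m^3/ha/yr

16.35 m^3/ha/yr


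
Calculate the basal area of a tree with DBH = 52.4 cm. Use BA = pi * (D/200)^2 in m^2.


D/200 = 52.4/200 = 0.262 m
(D/200)^2 = 0.262^2 = 0.068644
BA = 3.141593 * 0.068644 = 0.215652 ≈ 0.2157 m^2

0.2157 m^2


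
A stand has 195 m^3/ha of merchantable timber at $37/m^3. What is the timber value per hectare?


Value = 195 * 37 = $7215/ha

$7215/ha


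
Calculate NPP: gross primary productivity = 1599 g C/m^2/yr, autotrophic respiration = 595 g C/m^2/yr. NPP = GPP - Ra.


NPP = GPP - Ra = 1599 - 595 = 1004 g C/m^2/yr

1004 g C/m^2/yr


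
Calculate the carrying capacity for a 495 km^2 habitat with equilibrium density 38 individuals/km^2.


K = 38 * 495 = 18810 individuals

18810 individuals


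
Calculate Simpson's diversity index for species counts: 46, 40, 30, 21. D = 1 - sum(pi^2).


Total N = 46 + 40 + 30 + 21 = 137
Per-species terms:
  p = 46/137 = 0.335766; p^2 = 0.335766^2 = 0.112739
  p = 40/137 = 0.291971; p^2 = 0.291971^2 = 0.085247
  p = 30/137 = 0.218978; p^2 = 0.218978^2 = 0.047951
  p = 21/137 = 0.153285; p^2 = 0.153285^2 = 0.023496
sum(p^2) = 0.112739 + 0.085247 + 0.047951 + 0.023496 = 0.269433
D = 1 - 0.269433 = 0.730567 ≈ 0.7306

0.7306


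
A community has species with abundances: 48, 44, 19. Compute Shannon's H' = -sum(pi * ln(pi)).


Total N = 48 + 44 + 19 = 111
Per-species terms:
  p = 48/111 = 0.432432; ln(p) = -0.838330; p*ln(p) = 0.432432 * (-0.838330) = -0.362521
  p = 44/111 = 0.396396; ln(p) = -0.925342; p*ln(p) = 0.396396 * (-0.925342) = -0.366802
  p = 19/111 = 0.171171; ln(p) = -1.765092; p*ln(p) = 0.171171 * (-1.765092) = -0.302133
sum(p*ln(p)) = (-0.362521) + (-0.366802) + (-0.302133) = -1.031456
H' = -(-1.031456) = 1.031456 ≈ 1.0315

1.0315


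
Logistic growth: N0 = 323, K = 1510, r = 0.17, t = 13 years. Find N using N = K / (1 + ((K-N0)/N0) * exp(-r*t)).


(K - N0)/N0 = (1510 - 323)/323 = 1187/323 = 3.67492
r*t = 0.17 * 13 = 2.21; exp(-2.21) = 0.109701
3.67492 * 0.109701 = 0.403142
1 + 0.403142 = 1.40314
N = 1510 / 1.40314 = 1076.16 ≈ 1076

1076


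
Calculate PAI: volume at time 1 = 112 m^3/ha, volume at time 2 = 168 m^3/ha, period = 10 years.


PAI = (V2 - V1) / period = (168 - 112) / 10 = 56 / 10 = 5.60 m^3/ha/yr

5.60 m^3/ha/yr


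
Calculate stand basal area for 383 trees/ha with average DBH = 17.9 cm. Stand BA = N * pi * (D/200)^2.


(D/200)^2 = (17.9/200)^2 = 0.0895^2 = 0.00801025
Individual BA = 3.141593 * 0.00801025 = 0.0251649 m^2
Stand BA = 383 * 0.0251649 = 9.63816 ≈ 9.64 m^2/ha

9.64 m^2/ha


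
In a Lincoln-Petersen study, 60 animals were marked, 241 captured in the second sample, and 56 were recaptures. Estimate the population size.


N = M * C / R = 60 * 241 / 56 = 14460 / 56 = 258.21 ≈ 258

258 individuals


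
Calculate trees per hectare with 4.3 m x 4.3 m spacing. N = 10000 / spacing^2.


N = 10000 / 4.3^2 = 10000 / 18.49 = 540.833 ≈ 541 trees/ha

541 trees/ha


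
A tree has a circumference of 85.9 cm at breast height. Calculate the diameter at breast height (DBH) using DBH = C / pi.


DBH = C / pi = 85.9 / 3.141593 = 27.3428 ≈ 27.34 cm

27.34 cm


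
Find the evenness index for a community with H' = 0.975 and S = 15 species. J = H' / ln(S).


ln(15) = 2.70805
J = H' / ln(S) = 0.975 / 2.70805 = 0.360038 ≈ 0.3600

0.3600


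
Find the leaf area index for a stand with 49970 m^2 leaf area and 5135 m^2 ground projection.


LAI = 49970 / 5135 = 9.7313 ≈ 9.73

9.73


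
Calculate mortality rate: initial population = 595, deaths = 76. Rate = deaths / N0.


Mortality rate = 76 / 595 = 0.127731 ≈ 0.1277

0.1277


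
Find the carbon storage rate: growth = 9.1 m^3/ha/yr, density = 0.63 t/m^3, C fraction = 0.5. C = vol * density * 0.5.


C = 9.1 * 0.63 * 0.5 = 2.8665 ≈ 2.87 t C/ha/yr

2.87 t C/ha/yr


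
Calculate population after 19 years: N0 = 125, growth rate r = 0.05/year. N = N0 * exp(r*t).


r*t = 0.05 * 19 = 0.95
exp(0.95) = 2.58571
N = 125 * 2.58571 = 323.214 ≈ 323

323


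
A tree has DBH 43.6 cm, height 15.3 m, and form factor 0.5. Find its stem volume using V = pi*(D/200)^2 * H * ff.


(D/200)^2 = (43.6/200)^2 = 0.218^2 = 0.047524
BA = 3.141593 * 0.047524 = 0.149301 m^2
V = 0.149301 * 15.3 * 0.5 = 1.14215 ≈ 1.142 m^3

1.142 m^3


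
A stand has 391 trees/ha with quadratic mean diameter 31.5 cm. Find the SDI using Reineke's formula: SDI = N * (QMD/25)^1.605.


QMD/25 = 31.5/25 = 1.26
(1.26)^1.605 = exp(1.605 * ln(1.26)) = exp(1.605 * 0.231112) = exp(0.370935) = 1.44909
SDI = 391 * 1.44909 = 566.594 ≈ 567

567


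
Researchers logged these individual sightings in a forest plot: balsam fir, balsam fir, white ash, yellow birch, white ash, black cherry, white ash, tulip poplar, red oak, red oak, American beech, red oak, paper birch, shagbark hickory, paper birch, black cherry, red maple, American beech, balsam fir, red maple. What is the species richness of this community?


Total individuals logged = 20
Distinct species (count of individuals): balsam fir (3), white ash (3), yellow birch (1), black cherry (2), tulip poplar (1), red oak (3), American beech (2), paper birch (2), shagbark hickory (1), red maple (2)
Species richness = number of distinct species = 10

10


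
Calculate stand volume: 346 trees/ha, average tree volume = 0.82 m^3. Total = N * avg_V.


V_stand = 346 * 0.82 = 283.72 ≈ 283.7 m^3/ha

283.7 m^3/ha


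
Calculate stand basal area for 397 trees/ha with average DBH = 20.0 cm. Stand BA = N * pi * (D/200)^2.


(D/200)^2 = (20.0/200)^2 = 0.1^2 = 0.01
Individual BA = 3.141593 * 0.01 = 0.0314159 m^2
Stand BA = 397 * 0.0314159 = 12.4721 ≈ 12.47 m^2/ha

12.47 m^2/ha


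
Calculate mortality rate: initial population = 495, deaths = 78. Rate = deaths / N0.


Mortality rate = 78 / 495 = 0.157576 ≈ 0.1576

0.1576


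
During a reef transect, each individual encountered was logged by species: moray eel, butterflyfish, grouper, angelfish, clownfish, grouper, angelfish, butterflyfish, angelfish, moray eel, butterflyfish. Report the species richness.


Total individuals logged = 11
Distinct species (count of individuals): moray eel (2), butterflyfish (3), grouper (2), angelfish (3), clownfish (1)
Species richness = number of distinct species = 5

5


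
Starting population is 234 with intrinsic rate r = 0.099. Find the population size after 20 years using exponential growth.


r*t = 0.099 * 20 = 1.98
exp(1.98) = 7.24274
N = 234 * 7.24274 = 1694.80 ≈ 1695

1695


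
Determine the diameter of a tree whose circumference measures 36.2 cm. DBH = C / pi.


DBH = C / pi = 36.2 / 3.141593 = 11.5228 ≈ 11.52 cm

11.52 cm


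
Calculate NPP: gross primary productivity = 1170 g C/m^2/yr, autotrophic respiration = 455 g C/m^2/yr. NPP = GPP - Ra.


NPP = GPP - Ra = 1170 - 455 = 715 g C/m^2/yr

715 g C/m^2/yr


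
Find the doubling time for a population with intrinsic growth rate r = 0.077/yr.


td = ln(2) / 0.077 = 0.693147 / 0.077 = 9.00191 ≈ 9.0 years

9.0 years


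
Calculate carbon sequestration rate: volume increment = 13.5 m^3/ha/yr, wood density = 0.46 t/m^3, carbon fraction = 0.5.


C = 13.5 * 0.46 * 0.5 = 3.105 ≈ 3.11 t C/ha/yr

3.11 t C/ha/yr


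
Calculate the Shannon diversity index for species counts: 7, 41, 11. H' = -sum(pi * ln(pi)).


Total N = 7 + 41 + 11 = 59
Per-species terms:
  p = 7/59 = 0.118644; ln(p) = -2.131628; p*ln(p) = 0.118644 * (-2.131628) = -0.252905
  p = 41/59 = 0.694915; ln(p) = -0.363966; p*ln(p) = 0.694915 * (-0.363966) = -0.252925
  p = 11/59 = 0.186441; ln(p) = -1.679640; p*ln(p) = 0.186441 * (-1.679640) = -0.313154
sum(p*ln(p)) = (-0.252905) + (-0.252925) + (-0.313154) = -0.818984
H' = -(-0.818984) = 0.818984 ≈ 0.8190

0.8190


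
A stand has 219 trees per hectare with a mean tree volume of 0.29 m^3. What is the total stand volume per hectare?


V_stand = 219 * 0.29 = 63.51 ≈ 63.5 m^3/ha

63.5 m^3/ha


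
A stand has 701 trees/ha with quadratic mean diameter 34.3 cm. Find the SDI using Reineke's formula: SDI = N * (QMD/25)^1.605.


QMD/25 = 34.3/25 = 1.372
(1.372)^1.605 = exp(1.605 * ln(1.372)) = exp(1.605 * 0.316270) = exp(0.507613) = 1.66132
SDI = 701 * 1.66132 = 1164.59 ≈ 1165

1165


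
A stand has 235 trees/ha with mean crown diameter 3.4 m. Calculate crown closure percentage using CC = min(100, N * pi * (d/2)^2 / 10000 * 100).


(d/2)^2 = (3.4/2)^2 = 1.7^2 = 2.89
Crown area = 3.141593 * 2.89 = 9.07920 m^2
N * area / 10000 * 100 = 235 * 9.07920 / 10000 * 100 = 21.3361
CC = min(100, 21.3361) = 21.3361 ≈ 21.3%

21.3%


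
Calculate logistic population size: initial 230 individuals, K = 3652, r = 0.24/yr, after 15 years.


(K - N0)/N0 = (3652 - 230)/230 = 3422/230 = 14.8783
r*t = 0.24 * 15 = 3.6; exp(-3.6) = 0.0273237
14.8783 * 0.0273237 = 0.406530
1 + 0.406530 = 1.40653
N = 3652 / 1.40653 = 2596.46 ≈ 2596

2596


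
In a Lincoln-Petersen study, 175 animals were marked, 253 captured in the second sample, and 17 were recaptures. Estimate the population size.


N = M * C / R = 175 * 253 / 17 = 44275 / 17 = 2604.41 ≈ 2604

2604 individuals


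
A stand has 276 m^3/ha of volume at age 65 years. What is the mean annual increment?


MAI = 276 / 65 = 4.2462 ≈ 4.25 m^3/ha/yr

4.25 m^3/ha/yr


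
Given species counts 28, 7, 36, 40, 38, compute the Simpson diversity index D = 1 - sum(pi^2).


Total N = 28 + 7 + 36 + 40 + 38 = 149
Per-species terms:
  p = 28/149 = 0.187919; p^2 = 0.187919^2 = 0.035314
  p = 7/149 = 0.046980; p^2 = 0.046980^2 = 0.002207
  p = 36/149 = 0.241611; p^2 = 0.241611^2 = 0.058376
  p = 40/149 = 0.268456; p^2 = 0.268456^2 = 0.072069
  p = 38/149 = 0.255034; p^2 = 0.255034^2 = 0.065042
sum(p^2) = 0.035314 + 0.002207 + 0.058376 + 0.072069 + 0.065042 = 0.233008
D = 1 - 0.233008 = 0.766992 ≈ 0.7670

0.7670


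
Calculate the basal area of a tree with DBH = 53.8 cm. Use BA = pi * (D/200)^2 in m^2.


D/200 = 53.8/200 = 0.269 m
(D/200)^2 = 0.269^2 = 0.072361
BA = 3.141593 * 0.072361 = 0.227329 ≈ 0.2273 m^2

0.2273 m^2


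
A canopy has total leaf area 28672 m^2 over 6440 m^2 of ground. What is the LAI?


LAI = 28672 / 6440 = 4.4522 ≈ 4.45

4.45


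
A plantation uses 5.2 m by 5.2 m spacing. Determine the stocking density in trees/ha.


N = 10000 / 5.2^2 = 10000 / 27.04 = 369.822 ≈ 370 trees/ha

370 trees/ha


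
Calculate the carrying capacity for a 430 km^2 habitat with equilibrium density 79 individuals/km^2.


K = 79 * 430 = 33970 individuals

33970 individuals


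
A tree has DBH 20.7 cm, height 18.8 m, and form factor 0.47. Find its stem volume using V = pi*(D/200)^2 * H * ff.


(D/200)^2 = (20.7/200)^2 = 0.1035^2 = 0.01071225
BA = 3.141593 * 0.01071225 = 0.0336535 m^2
V = 0.0336535 * 18.8 * 0.47 = 0.297362 ≈ 0.297 m^3

0.297 m^3


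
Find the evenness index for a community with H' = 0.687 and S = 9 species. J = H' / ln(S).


ln(9) = 2.19722
J = H' / ln(S) = 0.687 / 2.19722 = 0.312668 ≈ 0.3127

0.3127


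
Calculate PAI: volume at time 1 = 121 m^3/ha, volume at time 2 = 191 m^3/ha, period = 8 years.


PAI = (V2 - V1) / period = (191 - 121) / 8 = 70 / 8 = 8.75 m^3/ha/yr

8.75 m^3/ha/yr


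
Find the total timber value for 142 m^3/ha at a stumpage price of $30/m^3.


Value = 142 * 30 = $4260/ha

$4260/ha


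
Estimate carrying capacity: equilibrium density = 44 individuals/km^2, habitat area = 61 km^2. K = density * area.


K = 44 * 61 = 2684 individuals

2684 individuals


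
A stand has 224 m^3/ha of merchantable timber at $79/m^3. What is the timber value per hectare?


Value = 224 * 79 = $17696/ha

$17696/ha


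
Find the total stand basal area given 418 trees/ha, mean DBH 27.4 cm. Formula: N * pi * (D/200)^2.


(D/200)^2 = (27.4/200)^2 = 0.137^2 = 0.018769
Individual BA = 3.141593 * 0.018769 = 0.0589646 m^2
Stand BA = 418 * 0.0589646 = 24.6472 ≈ 24.65 m^2/ha

24.65 m^2/ha


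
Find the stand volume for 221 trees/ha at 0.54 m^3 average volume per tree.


V_stand = 221 * 0.54 = 119.34 ≈ 119.3 m^3/ha

119.3 m^3/ha


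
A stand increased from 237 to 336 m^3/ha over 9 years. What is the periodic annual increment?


PAI = (V2 - V1) / period = (336 - 237) / 9 = 99 / 9 = 11.00 m^3/ha/yr

11.00 m^3/ha/yr


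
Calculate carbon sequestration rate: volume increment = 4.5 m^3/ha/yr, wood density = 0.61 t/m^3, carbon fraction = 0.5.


C = 4.5 * 0.61 * 0.5 = 1.3725 ≈ 1.37 t C/ha/yr

1.37 t C/ha/yr


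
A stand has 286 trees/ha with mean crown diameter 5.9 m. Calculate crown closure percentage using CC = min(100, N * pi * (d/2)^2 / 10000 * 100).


(d/2)^2 = (5.9/2)^2 = 2.95^2 = 8.7025
Crown area = 3.141593 * 8.7025 = 27.3397 m^2
N * area / 10000 * 100 = 286 * 27.3397 / 10000 * 100 = 78.1915
CC = min(100, 78.1915) = 78.1915 ≈ 78.2%

78.2%


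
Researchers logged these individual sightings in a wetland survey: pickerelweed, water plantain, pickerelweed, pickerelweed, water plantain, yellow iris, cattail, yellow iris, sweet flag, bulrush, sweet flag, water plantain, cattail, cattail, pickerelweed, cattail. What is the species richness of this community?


Total individuals logged = 16
Distinct species (count of individuals): pickerelweed (4), water plantain (3), yellow iris (2), cattail (4), sweet flag (2), bulrush (1)
Species richness = number of distinct species = 6

6


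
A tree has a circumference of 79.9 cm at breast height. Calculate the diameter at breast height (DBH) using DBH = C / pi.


DBH = C / pi = 79.9 / 3.141593 = 25.4330 ≈ 25.43 cm

25.43 cm


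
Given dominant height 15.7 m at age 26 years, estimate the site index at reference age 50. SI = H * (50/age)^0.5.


50/26 = 1.92308
(1.92308)^0.5 = 1.38675
SI = 15.7 * 1.38675 = 21.7720 ≈ 21.8 m

21.8 m


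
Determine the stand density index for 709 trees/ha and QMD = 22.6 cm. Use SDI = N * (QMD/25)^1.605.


QMD/25 = 22.6/25 = 0.904
(0.904)^1.605 = exp(1.605 * ln(0.904)) = exp(1.605 * (-0.100926)) = exp(-0.161986) = 0.850453
SDI = 709 * 0.850453 = 602.971 ≈ 603

603


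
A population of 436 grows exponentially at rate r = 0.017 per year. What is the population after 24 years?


r*t = 0.017 * 24 = 0.408
exp(0.408) = 1.50381
N = 436 * 1.50381 = 655.661 ≈ 656

656


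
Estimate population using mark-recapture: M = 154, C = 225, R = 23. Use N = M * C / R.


N = M * C / R = 154 * 225 / 23 = 34650 / 23 = 1506.52 ≈ 1507

1507 individuals


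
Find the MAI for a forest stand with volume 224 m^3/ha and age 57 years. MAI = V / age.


MAI = 224 / 57 = 3.9298 ≈ 3.93 m^3/ha/yr

3.93 m^3/ha/yr


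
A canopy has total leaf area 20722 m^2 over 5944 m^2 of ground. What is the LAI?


LAI = 20722 / 5944 = 3.4862 ≈ 3.49

3.49


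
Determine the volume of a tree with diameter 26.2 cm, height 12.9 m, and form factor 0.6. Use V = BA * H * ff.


(D/200)^2 = (26.2/200)^2 = 0.131^2 = 0.017161
BA = 3.141593 * 0.017161 = 0.0539129 m^2
V = 0.0539129 * 12.9 * 0.6 = 0.417286 ≈ 0.417 m^3

0.417 m^3


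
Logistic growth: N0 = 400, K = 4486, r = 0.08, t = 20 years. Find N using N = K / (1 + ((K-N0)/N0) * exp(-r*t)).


(K - N0)/N0 = (4486 - 400)/400 = 4086/400 = 10.2150
r*t = 0.08 * 20 = 1.6; exp(-1.6) = 0.201897
10.2150 * 0.201897 = 2.06238
1 + 2.06238 = 3.06238
N = 4486 / 3.06238 = 1464.87 ≈ 1465

1465


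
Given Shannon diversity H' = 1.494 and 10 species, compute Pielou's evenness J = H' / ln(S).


ln(10) = 2.30259
J = H' / ln(S) = 1.494 / 2.30259 = 0.648835 ≈ 0.6488

0.6488


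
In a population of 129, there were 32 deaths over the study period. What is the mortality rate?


Mortality rate = 32 / 129 = 0.248062 ≈ 0.2481

0.2481


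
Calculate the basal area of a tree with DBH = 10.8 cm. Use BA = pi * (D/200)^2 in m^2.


D/200 = 10.8/200 = 0.054 m
(D/200)^2 = 0.054^2 = 0.002916
BA = 3.141593 * 0.002916 = 0.00916089 ≈ 0.0092 m^2

0.0092 m^2


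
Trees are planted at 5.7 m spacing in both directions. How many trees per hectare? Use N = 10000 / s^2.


N = 10000 / 5.7^2 = 10000 / 32.49 = 307.787 ≈ 308 trees/ha

308 trees/ha


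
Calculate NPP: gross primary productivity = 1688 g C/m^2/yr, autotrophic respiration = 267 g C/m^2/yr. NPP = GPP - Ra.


NPP = GPP - Ra = 1688 - 267 = 1421 g C/m^2/yr

1421 g C/m^2/yr


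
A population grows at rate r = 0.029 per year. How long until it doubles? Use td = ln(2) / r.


td = ln(2) / 0.029 = 0.693147 / 0.029 = 23.9016 ≈ 23.9 years

23.9 years


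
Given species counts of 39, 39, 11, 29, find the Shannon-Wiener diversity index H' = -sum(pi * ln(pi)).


Total N = 39 + 39 + 11 + 29 = 118
Per-species terms:
  p = 39/118 = 0.330508; ln(p) = -1.107124; p*ln(p) = 0.330508 * (-1.107124) = -0.365913
  p = 39/118 = 0.330508; ln(p) = -1.107124; p*ln(p) = 0.330508 * (-1.107124) = -0.365913
  p = 11/118 = 0.093220; ln(p) = -2.372793; p*ln(p) = 0.093220 * (-2.372793) = -0.221192
  p = 29/118 = 0.245763; ln(p) = -1.403388; p*ln(p) = 0.245763 * (-1.403388) = -0.344901
sum(p*ln(p)) = (-0.365913) + (-0.365913) + (-0.221192) + (-0.344901) = -1.297919
H' = -(-1.297919) = 1.297919 ≈ 1.2979

1.2979


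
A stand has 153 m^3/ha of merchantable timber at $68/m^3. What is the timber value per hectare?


Value = 153 * 68 = $10404/ha

$10404/ha


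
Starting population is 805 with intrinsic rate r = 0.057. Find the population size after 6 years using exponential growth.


r*t = 0.057 * 6 = 0.342
exp(0.342) = 1.40776
N = 805 * 1.40776 = 1133.25 ≈ 1133

1133


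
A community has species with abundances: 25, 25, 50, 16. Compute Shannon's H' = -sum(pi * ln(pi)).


Total N = 25 + 25 + 50 + 16 = 116
Per-species terms:
  p = 25/116 = 0.215517; ln(p) = -1.534715; p*ln(p) = 0.215517 * (-1.534715) = -0.330757
  p = 25/116 = 0.215517; ln(p) = -1.534715; p*ln(p) = 0.215517 * (-1.534715) = -0.330757
  p = 50/116 = 0.431034; ln(p) = -0.841568; p*ln(p) = 0.431034 * (-0.841568) = -0.362744
  p = 16/116 = 0.137931; ln(p) = -1.981002; p*ln(p) = 0.137931 * (-1.981002) = -0.273242
sum(p*ln(p)) = (-0.330757) + (-0.330757) + (-0.362744) + (-0.273242) = -1.297500
H' = -(-1.297500) = 1.297500 ≈ 1.2975

1.2975


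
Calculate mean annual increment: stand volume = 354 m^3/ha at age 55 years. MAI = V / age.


MAI = 354 / 55 = 6.4364 ≈ 6.44 m^3/ha/yr

6.44 m^3/ha/yr


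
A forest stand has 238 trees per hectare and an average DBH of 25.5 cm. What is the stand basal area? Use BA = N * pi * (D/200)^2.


(D/200)^2 = (25.5/200)^2 = 0.1275^2 = 0.01625625
Individual BA = 3.141593 * 0.01625625 = 0.0510705 m^2
Stand BA = 238 * 0.0510705 = 12.1548 ≈ 12.15 m^2/ha

12.15 m^2/ha


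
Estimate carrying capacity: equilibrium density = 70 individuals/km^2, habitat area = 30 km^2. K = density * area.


K = 70 * 30 = 2100 individuals

2100 individuals


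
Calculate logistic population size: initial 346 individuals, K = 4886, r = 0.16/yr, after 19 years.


(K - N0)/N0 = (4886 - 346)/346 = 4540/346 = 13.1214
r*t = 0.16 * 19 = 3.04; exp(-3.04) = 0.0478349
13.1214 * 0.0478349 = 0.627661
1 + 0.627661 = 1.62766
N = 4886 / 1.62766 = 3001.86 ≈ 3002

3002


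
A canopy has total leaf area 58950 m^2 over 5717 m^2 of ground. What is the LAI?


LAI = 58950 / 5717 = 10.3114 ≈ 10.31

10.31


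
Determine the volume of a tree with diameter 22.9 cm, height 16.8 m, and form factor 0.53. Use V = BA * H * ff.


(D/200)^2 = (22.9/200)^2 = 0.1145^2 = 0.01311025
BA = 3.141593 * 0.01311025 = 0.0411871 m^2
V = 0.0411871 * 16.8 * 0.53 = 0.366730 ≈ 0.367 m^3

0.367 m^3


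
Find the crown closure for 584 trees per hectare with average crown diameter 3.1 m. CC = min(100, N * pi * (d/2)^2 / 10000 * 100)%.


(d/2)^2 = (3.1/2)^2 = 1.55^2 = 2.4025
Crown area = 3.141593 * 2.4025 = 7.54768 m^2
N * area / 10000 * 100 = 584 * 7.54768 / 10000 * 100 = 44.0785
CC = min(100, 44.0785) = 44.0785 ≈ 44.1%

44.1%


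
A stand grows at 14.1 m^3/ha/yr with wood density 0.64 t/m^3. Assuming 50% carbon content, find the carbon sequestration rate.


C = 14.1 * 0.64 * 0.5 = 4.512 ≈ 4.51 t C/ha/yr

4.51 t C/ha/yr


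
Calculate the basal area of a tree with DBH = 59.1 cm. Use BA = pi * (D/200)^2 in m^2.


D/200 = 59.1/200 = 0.2955 m
(D/200)^2 = 0.2955^2 = 0.08732025
BA = 3.141593 * 0.08732025 = 0.274325 ≈ 0.2743 m^2

0.2743 m^2


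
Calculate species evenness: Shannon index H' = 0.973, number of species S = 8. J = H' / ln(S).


ln(8) = 2.07944
J = H' / ln(S) = 0.973 / 2.07944 = 0.467914 ≈ 0.4679

0.4679


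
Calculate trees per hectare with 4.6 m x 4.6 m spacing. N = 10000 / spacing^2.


N = 10000 / 4.6^2 = 10000 / 21.16 = 472.590 ≈ 473 trees/ha

473 trees/ha


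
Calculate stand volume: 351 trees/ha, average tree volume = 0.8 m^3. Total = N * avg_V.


V_stand = 351 * 0.8 = 280.8 m^3/ha

280.8 m^3/ha


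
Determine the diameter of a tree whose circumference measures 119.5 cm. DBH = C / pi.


DBH = C / pi = 119.5 / 3.141593 = 38.0380 ≈ 38.04 cm

38.04 cm


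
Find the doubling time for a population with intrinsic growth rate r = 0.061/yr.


td = ln(2) / 0.061 = 0.693147 / 0.061 = 11.3631 ≈ 11.4 years

11.4 years


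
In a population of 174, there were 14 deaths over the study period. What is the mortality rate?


Mortality rate = 14 / 174 = 0.080460 ≈ 0.0805

0.0805


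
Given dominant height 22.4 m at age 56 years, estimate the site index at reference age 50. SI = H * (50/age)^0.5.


50/56 = 0.892857
(0.892857)^0.5 = 0.944911
SI = 22.4 * 0.944911 = 21.1660 ≈ 21.2 m

21.2 m


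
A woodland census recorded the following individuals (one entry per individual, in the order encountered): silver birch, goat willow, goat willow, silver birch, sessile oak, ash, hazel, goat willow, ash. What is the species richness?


Total individuals logged = 9
Distinct species (count of individuals): silver birch (2), goat willow (3), sessile oak (1), ash (2), hazel (1)
Species richness = number of distinct species = 5

5


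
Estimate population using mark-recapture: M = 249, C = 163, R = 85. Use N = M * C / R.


N = M * C / R = 249 * 163 / 85 = 40587 / 85 = 477.49 ≈ 477

477 individuals


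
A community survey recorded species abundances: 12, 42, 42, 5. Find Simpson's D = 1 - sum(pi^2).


Total N = 12 + 42 + 42 + 5 = 101
Per-species terms:
  p = 12/101 = 0.118812; p^2 = 0.118812^2 = 0.014116
  p = 42/101 = 0.415842; p^2 = 0.415842^2 = 0.172925
  p = 42/101 = 0.415842; p^2 = 0.415842^2 = 0.172925
  p = 5/101 = 0.049505; p^2 = 0.049505^2 = 0.002451
sum(p^2) = 0.014116 + 0.172925 + 0.172925 + 0.002451 = 0.362417
D = 1 - 0.362417 = 0.637583 ≈ 0.6376

0.6376


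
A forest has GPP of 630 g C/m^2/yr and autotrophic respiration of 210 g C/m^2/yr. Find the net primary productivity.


NPP = GPP - Ra = 630 - 210 = 420 g C/m^2/yr

420 g C/m^2/yr


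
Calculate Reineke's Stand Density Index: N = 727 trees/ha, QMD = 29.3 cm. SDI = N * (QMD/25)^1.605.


QMD/25 = 29.3/25 = 1.172
(1.172)^1.605 = exp(1.605 * ln(1.172)) = exp(1.605 * 0.158712) = exp(0.254733) = 1.29012
SDI = 727 * 1.29012 = 937.917 ≈ 938

938


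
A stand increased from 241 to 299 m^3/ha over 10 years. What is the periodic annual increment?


PAI = (V2 - V1) / period = (299 - 241) / 10 = 58 / 10 = 5.80 m^3/ha/yr

5.80 m^3/ha/yr


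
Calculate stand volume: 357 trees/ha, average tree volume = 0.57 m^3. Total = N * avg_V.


V_stand = 357 * 0.57 = 203.49 ≈ 203.5 m^3/ha

203.5 m^3/ha


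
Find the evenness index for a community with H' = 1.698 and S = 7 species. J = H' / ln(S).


ln(7) = 1.94591
J = H' / ln(S) = 1.698 / 1.94591 = 0.872599 ≈ 0.8726

0.8726


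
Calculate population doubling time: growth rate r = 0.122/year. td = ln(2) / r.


td = ln(2) / 0.122 = 0.693147 / 0.122 = 5.68153 ≈ 5.7 years

5.7 years


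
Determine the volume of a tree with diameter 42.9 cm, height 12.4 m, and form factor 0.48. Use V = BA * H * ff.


(D/200)^2 = (42.9/200)^2 = 0.2145^2 = 0.04601025
BA = 3.141593 * 0.04601025 = 0.144545 m^2
V = 0.144545 * 12.4 * 0.48 = 0.860332 ≈ 0.860 m^3

0.860 m^3


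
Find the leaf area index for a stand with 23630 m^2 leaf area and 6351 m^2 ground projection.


LAI = 23630 / 6351 = 3.7207 ≈ 3.72

3.72


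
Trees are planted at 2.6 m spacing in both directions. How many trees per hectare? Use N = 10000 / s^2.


N = 10000 / 2.6^2 = 10000 / 6.76 = 1479.29 ≈ 1479 trees/ha

1479 trees/ha


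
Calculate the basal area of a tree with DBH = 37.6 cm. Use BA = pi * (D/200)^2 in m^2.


D/200 = 37.6/200 = 0.188 m
(D/200)^2 = 0.188^2 = 0.035344
BA = 3.141593 * 0.035344 = 0.111036 ≈ 0.1110 m^2

0.1110 m^2


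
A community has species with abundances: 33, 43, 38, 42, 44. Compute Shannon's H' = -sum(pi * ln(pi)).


Total N = 33 + 43 + 38 + 42 + 44 = 200
Per-species terms:
  p = 33/200 = 0.165000; ln(p) = -1.801810; p*ln(p) = 0.165000 * (-1.801810) = -0.297299
  p = 43/200 = 0.215000; ln(p) = -1.537117; p*ln(p) = 0.215000 * (-1.537117) = -0.330480
  p = 38/200 = 0.190000; ln(p) = -1.660731; p*ln(p) = 0.190000 * (-1.660731) = -0.315539
  p = 42/200 = 0.210000; ln(p) = -1.560648; p*ln(p) = 0.210000 * (-1.560648) = -0.327736
  p = 44/200 = 0.220000; ln(p) = -1.514128; p*ln(p) = 0.220000 * (-1.514128) = -0.333108
sum(p*ln(p)) = (-0.297299) + (-0.330480) + (-0.315539) + (-0.327736) + (-0.333108) = -1.604162
H' = -(-1.604162) = 1.604162 ≈ 1.6042

1.6042


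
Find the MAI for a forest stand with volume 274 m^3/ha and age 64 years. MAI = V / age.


MAI = 274 / 64 = 4.2813 ≈ 4.28 m^3/ha/yr

4.28 m^3/ha/yr


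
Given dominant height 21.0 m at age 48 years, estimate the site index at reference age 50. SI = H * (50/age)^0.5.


50/48 = 1.04167
(1.04167)^0.5 = 1.02062
SI = 21.0 * 1.02062 = 21.4330 ≈ 21.4 m

21.4 m


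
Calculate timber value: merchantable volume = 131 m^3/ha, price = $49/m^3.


Value = 131 * 49 = $6419/ha

$6419/ha


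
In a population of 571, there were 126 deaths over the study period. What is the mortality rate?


Mortality rate = 126 / 571 = 0.220665 ≈ 0.2207

0.2207


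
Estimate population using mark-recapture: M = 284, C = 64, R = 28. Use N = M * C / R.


N = M * C / R = 284 * 64 / 28 = 18176 / 28 = 649.14 ≈ 649

649 individuals


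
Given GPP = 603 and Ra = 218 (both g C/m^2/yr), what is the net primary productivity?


NPP = GPP - Ra = 603 - 218 = 385 g C/m^2/yr

385 g C/m^2/yr


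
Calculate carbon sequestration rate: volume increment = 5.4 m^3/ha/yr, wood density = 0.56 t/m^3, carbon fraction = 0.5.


C = 5.4 * 0.56 * 0.5 = 1.512 ≈ 1.51 t C/ha/yr

1.51 t C/ha/yr


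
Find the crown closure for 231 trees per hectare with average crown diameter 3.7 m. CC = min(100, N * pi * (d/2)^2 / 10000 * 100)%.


(d/2)^2 = (3.7/2)^2 = 1.85^2 = 3.4225
Crown area = 3.141593 * 3.4225 = 10.7521 m^2
N * area / 10000 * 100 = 231 * 10.7521 / 10000 * 100 = 24.8374
CC = min(100, 24.8374) = 24.8374 ≈ 24.8%

24.8%


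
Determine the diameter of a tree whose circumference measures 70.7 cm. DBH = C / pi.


DBH = C / pi = 70.7 / 3.141593 = 22.5045 ≈ 22.50 cm

22.50 cm


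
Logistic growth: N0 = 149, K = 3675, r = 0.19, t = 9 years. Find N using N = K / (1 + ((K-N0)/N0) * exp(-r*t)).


(K - N0)/N0 = (3675 - 149)/149 = 3526/149 = 23.6644
r*t = 0.19 * 9 = 1.71; exp(-1.71) = 0.180866
23.6644 * 0.180866 = 4.28009
1 + 4.28009 = 5.28009
N = 3675 / 5.28009 = 696.011 ≈ 696

696


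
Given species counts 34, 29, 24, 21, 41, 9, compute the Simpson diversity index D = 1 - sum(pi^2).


Total N = 34 + 29 + 24 + 21 + 41 + 9 = 158
Per-species terms:
  p = 34/158 = 0.215190; p^2 = 0.215190^2 = 0.046307
  p = 29/158 = 0.183544; p^2 = 0.183544^2 = 0.033688
  p = 24/158 = 0.151899; p^2 = 0.151899^2 = 0.023073
  p = 21/158 = 0.132911; p^2 = 0.132911^2 = 0.017665
  p = 41/158 = 0.259494; p^2 = 0.259494^2 = 0.067337
  p = 9/158 = 0.056962; p^2 = 0.056962^2 = 0.003245
sum(p^2) = 0.046307 + 0.033688 + 0.023073 + 0.017665 + 0.067337 + 0.003245 = 0.191315
D = 1 - 0.191315 = 0.808685 ≈ 0.8087

0.8087


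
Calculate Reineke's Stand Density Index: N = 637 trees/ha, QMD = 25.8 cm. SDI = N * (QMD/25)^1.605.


QMD/25 = 25.8/25 = 1.032
(1.032)^1.605 = exp(1.605 * ln(1.032)) = exp(1.605 * 0.0314987) = exp(0.0505554) = 1.05186
SDI = 637 * 1.05186 = 670.035 ≈ 670

670


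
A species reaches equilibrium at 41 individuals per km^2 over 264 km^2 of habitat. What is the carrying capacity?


K = 41 * 264 = 10824 individuals

10824 individuals


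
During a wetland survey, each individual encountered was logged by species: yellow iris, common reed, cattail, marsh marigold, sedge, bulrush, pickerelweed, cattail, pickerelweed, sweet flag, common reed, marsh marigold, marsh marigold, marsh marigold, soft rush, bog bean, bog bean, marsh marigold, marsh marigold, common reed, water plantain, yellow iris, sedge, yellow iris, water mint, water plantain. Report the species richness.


Total individuals logged = 26
Distinct species (count of individuals): yellow iris (3), common reed (3), cattail (2), marsh marigold (6), sedge (2), bulrush (1), pickerelweed (2), sweet flag (1), soft rush (1), bog bean (2), water plantain (2), water mint (1)
Species richness = number of distinct species = 12

12


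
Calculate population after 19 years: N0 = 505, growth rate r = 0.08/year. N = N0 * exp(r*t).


r*t = 0.08 * 19 = 1.52
exp(1.52) = 4.57223
N = 505 * 4.57223 = 2308.98 ≈ 2309

2309


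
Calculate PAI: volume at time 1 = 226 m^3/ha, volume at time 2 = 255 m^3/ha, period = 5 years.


PAI = (V2 - V1) / period = (255 - 226) / 5 = 29 / 5 = 5.80 m^3/ha/yr

5.80 m^3/ha/yr


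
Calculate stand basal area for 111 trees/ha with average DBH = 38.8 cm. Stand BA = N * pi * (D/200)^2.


(D/200)^2 = (38.8/200)^2 = 0.194^2 = 0.037636
Individual BA = 3.141593 * 0.037636 = 0.118237 m^2
Stand BA = 111 * 0.118237 = 13.1243 ≈ 13.12 m^2/ha

13.12 m^2/ha


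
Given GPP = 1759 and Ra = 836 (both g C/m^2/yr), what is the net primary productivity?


NPP = GPP - Ra = 1759 - 836 = 923 g C/m^2/yr

923 g C/m^2/yr


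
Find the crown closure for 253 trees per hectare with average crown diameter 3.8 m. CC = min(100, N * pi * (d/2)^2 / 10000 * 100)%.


(d/2)^2 = (3.8/2)^2 = 1.9^2 = 3.61
Crown area = 3.141593 * 3.61 = 11.3412 m^2
N * area / 10000 * 100 = 253 * 11.3412 / 10000 * 100 = 28.6932
CC = min(100, 28.6932) = 28.6932 ≈ 28.7%

28.7%


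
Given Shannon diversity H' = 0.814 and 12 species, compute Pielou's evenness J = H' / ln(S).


ln(12) = 2.48491
J = H' / ln(S) = 0.814 / 2.48491 = 0.327577 ≈ 0.3276

0.3276


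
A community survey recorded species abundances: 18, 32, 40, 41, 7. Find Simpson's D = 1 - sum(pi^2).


Total N = 18 + 32 + 40 + 41 + 7 = 138
Per-species terms:
  p = 18/138 = 0.130435; p^2 = 0.130435^2 = 0.017013
  p = 32/138 = 0.231884; p^2 = 0.231884^2 = 0.053770
  p = 40/138 = 0.289855; p^2 = 0.289855^2 = 0.084016
  p = 41/138 = 0.297101; p^2 = 0.297101^2 = 0.088269
  p = 7/138 = 0.050725; p^2 = 0.050725^2 = 0.002573
sum(p^2) = 0.017013 + 0.053770 + 0.084016 + 0.088269 + 0.002573 = 0.245641
D = 1 - 0.245641 = 0.754359 ≈ 0.7544

0.7544


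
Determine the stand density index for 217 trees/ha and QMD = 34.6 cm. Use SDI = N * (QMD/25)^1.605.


QMD/25 = 34.6/25 = 1.384
(1.384)^1.605 = exp(1.605 * ln(1.384)) = exp(1.605 * 0.324978) = exp(0.521590) = 1.68470
SDI = 217 * 1.68470 = 365.580 ≈ 366

366


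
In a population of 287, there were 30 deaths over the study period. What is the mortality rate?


Mortality rate = 30 / 287 = 0.104530 ≈ 0.1045

0.1045


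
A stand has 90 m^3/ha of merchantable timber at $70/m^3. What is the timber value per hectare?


Value = 90 * 70 = $6300/ha

$6300/ha


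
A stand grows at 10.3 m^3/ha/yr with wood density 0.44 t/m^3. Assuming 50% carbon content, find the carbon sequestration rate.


C = 10.3 * 0.44 * 0.5 = 2.266 ≈ 2.27 t C/ha/yr

2.27 t C/ha/yr


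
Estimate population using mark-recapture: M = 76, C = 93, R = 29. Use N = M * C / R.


N = M * C / R = 76 * 93 / 29 = 7068 / 29 = 243.72 ≈ 244

244 individuals


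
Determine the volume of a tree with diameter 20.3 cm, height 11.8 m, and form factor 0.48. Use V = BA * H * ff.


(D/200)^2 = (20.3/200)^2 = 0.1015^2 = 0.01030225
BA = 3.141593 * 0.01030225 = 0.0323655 m^2
V = 0.0323655 * 11.8 * 0.48 = 0.183318 ≈ 0.183 m^3

0.183 m^3


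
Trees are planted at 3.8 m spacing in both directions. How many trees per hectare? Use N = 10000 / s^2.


N = 10000 / 3.8^2 = 10000 / 14.44 = 692.521 ≈ 693 trees/ha

693 trees/ha


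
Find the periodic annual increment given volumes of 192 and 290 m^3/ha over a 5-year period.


PAI = (V2 - V1) / period = (290 - 192) / 5 = 98 / 5 = 19.60 m^3/ha/yr

19.60 m^3/ha/yr


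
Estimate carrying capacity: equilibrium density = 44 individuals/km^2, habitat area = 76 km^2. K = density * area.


K = 44 * 76 = 3344 individuals

3344 individuals


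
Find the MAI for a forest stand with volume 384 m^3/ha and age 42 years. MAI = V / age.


MAI = 384 / 42 = 9.1429 ≈ 9.14 m^3/ha/yr

9.14 m^3/ha/yr


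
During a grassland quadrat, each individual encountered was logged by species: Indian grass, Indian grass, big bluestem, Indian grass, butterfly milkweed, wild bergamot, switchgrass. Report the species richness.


Total individuals logged = 7
Distinct species (count of individuals): Indian grass (3), big bluestem (1), butterfly milkweed (1), wild bergamot (1), switchgrass (1)
Species richness = number of distinct species = 5

5
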